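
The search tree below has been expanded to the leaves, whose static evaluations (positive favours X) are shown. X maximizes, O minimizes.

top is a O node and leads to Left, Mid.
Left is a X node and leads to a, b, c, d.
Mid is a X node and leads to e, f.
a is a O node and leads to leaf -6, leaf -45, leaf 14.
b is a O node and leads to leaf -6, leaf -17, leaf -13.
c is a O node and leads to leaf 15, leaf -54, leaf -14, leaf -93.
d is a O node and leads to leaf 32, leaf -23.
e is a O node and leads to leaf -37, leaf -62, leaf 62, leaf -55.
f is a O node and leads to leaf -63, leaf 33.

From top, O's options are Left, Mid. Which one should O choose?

a (O): min(-6, -45, 14) = -45
b (O): min(-6, -17, -13) = -17
c (O): min(15, -54, -14, -93) = -93
d (O): min(32, -23) = -23
Left (X): max(-45, -17, -93, -23) = -17
e (O): min(-37, -62, 62, -55) = -62
f (O): min(-63, 33) = -63
Mid (X): max(-62, -63) = -62
top (O): min(-17, -62) = -62
O at top wants the lowest of {Left=-17, Mid=-62}, so chooses Mid.

Mid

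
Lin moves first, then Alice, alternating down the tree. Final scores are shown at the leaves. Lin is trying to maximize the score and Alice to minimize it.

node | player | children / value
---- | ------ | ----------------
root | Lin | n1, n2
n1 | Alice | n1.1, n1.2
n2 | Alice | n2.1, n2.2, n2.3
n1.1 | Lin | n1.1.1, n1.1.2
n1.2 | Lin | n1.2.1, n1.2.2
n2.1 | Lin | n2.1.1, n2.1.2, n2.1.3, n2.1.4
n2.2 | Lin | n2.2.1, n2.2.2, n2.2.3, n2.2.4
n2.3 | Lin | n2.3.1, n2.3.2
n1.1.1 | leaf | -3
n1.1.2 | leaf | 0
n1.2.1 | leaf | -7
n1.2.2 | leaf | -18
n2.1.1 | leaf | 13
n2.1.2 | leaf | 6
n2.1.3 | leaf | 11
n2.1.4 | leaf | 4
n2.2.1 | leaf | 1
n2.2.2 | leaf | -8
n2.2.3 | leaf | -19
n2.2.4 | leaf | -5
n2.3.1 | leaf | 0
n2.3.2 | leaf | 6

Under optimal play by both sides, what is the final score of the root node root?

1

n1.1 (Lin): max(-3, 0) = 0
n1.2 (Lin): max(-7, -18) = -7
n1 (Alice): min(0, -7) = -7
n2.1 (Lin): max(13, 6, 11, 4) = 13
n2.2 (Lin): max(1, -8, -19, -5) = 1
n2.3 (Lin): max(0, 6) = 6
n2 (Alice): min(13, 1, 6) = 1
root (Lin): max(-7, 1) = 1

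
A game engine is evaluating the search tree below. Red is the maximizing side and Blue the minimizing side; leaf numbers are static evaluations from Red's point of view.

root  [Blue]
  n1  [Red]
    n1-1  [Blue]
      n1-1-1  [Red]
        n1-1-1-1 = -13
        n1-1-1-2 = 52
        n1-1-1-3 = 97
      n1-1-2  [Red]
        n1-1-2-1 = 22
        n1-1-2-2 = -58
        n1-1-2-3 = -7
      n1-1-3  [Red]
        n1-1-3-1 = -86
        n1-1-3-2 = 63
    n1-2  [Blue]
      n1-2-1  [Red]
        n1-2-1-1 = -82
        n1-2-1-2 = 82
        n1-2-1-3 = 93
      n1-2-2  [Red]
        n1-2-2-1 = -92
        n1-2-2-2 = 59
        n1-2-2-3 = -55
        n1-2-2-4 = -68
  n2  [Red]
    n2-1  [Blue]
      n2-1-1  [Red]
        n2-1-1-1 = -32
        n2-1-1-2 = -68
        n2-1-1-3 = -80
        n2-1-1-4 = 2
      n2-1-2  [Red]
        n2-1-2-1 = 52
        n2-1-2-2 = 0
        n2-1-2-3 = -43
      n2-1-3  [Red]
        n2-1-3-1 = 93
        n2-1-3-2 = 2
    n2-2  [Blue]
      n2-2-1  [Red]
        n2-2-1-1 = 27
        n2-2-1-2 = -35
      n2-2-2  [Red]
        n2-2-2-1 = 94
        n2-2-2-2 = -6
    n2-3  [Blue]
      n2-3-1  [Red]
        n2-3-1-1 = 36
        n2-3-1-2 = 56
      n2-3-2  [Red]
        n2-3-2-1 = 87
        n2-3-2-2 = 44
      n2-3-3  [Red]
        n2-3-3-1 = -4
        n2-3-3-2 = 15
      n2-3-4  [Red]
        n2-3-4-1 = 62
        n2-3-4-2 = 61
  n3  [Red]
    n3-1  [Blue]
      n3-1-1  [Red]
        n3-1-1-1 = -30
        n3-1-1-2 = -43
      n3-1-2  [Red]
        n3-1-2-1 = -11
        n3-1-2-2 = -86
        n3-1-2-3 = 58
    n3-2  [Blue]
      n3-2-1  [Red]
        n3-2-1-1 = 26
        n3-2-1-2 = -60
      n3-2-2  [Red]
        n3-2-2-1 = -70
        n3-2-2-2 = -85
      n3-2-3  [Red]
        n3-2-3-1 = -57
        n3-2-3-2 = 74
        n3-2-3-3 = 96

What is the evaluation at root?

n1-1-1 (Red): max(-13, 52, 97) = 97
n1-1-2 (Red): max(22, -58, -7) = 22
n1-1-3 (Red): max(-86, 63) = 63
n1-1 (Blue): min(97, 22, 63) = 22
n1-2-1 (Red): max(-82, 82, 93) = 93
n1-2-2 (Red): max(-92, 59, -55, -68) = 59
n1-2 (Blue): min(93, 59) = 59
n1 (Red): max(22, 59) = 59
n2-1-1 (Red): max(-32, -68, -80, 2) = 2
n2-1-2 (Red): max(52, 0, -43) = 52
n2-1-3 (Red): max(93, 2) = 93
n2-1 (Blue): min(2, 52, 93) = 2
n2-2-1 (Red): max(27, -35) = 27
n2-2-2 (Red): max(94, -6) = 94
n2-2 (Blue): min(27, 94) = 27
n2-3-1 (Red): max(36, 56) = 56
n2-3-2 (Red): max(87, 44) = 87
n2-3-3 (Red): max(-4, 15) = 15
n2-3-4 (Red): max(62, 61) = 62
n2-3 (Blue): min(56, 87, 15, 62) = 15
n2 (Red): max(2, 27, 15) = 27
n3-1-1 (Red): max(-30, -43) = -30
n3-1-2 (Red): max(-11, -86, 58) = 58
n3-1 (Blue): min(-30, 58) = -30
n3-2-1 (Red): max(26, -60) = 26
n3-2-2 (Red): max(-70, -85) = -70
n3-2-3 (Red): max(-57, 74, 96) = 96
n3-2 (Blue): min(26, -70, 96) = -70
n3 (Red): max(-30, -70) = -30
root (Blue): min(59, 27, -30) = -30

-30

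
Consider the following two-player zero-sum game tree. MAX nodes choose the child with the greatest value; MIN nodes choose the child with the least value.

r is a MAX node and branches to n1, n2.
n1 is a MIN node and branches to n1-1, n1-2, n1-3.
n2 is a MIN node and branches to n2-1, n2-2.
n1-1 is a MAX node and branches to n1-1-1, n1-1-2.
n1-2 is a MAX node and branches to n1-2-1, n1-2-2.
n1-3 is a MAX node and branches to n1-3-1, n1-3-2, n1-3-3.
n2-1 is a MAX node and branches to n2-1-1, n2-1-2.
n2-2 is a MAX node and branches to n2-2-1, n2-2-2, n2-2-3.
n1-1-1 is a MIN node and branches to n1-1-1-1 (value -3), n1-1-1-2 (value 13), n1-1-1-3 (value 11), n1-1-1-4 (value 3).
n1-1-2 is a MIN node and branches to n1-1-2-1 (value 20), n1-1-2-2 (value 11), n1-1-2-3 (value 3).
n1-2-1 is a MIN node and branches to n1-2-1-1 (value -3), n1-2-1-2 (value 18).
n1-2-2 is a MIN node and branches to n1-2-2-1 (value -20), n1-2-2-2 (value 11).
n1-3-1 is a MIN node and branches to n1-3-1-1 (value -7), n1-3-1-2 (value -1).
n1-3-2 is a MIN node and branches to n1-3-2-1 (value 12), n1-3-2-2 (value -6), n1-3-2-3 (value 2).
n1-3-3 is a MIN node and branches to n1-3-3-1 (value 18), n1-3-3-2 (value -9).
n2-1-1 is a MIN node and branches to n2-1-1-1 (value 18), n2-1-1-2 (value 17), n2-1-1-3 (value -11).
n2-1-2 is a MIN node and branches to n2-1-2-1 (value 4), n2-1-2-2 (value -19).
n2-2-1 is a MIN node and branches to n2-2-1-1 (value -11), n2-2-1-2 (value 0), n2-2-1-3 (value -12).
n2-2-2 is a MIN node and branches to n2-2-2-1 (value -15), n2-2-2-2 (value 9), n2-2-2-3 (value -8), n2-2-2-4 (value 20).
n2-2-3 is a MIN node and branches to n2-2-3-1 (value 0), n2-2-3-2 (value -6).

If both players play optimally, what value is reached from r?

n1-1-1 (MIN): min(-3, 13, 11, 3) = -3
n1-1-2 (MIN): min(20, 11, 3) = 3
n1-1 (MAX): max(-3, 3) = 3
n1-2-1 (MIN): min(-3, 18) = -3
n1-2-2 (MIN): min(-20, 11) = -20
n1-2 (MAX): max(-3, -20) = -3
n1-3-1 (MIN): min(-7, -1) = -7
n1-3-2 (MIN): min(12, -6, 2) = -6
n1-3-3 (MIN): min(18, -9) = -9
n1-3 (MAX): max(-7, -6, -9) = -6
n1 (MIN): min(3, -3, -6) = -6
n2-1-1 (MIN): min(18, 17, -11) = -11
n2-1-2 (MIN): min(4, -19) = -19
n2-1 (MAX): max(-11, -19) = -11
n2-2-1 (MIN): min(-11, 0, -12) = -12
n2-2-2 (MIN): min(-15, 9, -8, 20) = -15
n2-2-3 (MIN): min(0, -6) = -6
n2-2 (MAX): max(-12, -15, -6) = -6
n2 (MIN): min(-11, -6) = -11
r (MAX): max(-6, -11) = -6

-6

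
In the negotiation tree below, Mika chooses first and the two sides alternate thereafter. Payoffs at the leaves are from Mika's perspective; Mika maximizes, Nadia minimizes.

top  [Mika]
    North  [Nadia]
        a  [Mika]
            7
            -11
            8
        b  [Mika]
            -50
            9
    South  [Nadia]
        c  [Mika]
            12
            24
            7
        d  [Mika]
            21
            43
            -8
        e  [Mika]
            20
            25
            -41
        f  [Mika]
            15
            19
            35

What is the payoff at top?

a (Mika): max(7, -11, 8) = 8
b (Mika): max(-50, 9) = 9
North (Nadia): min(8, 9) = 8
c (Mika): max(12, 24, 7) = 24
d (Mika): max(21, 43, -8) = 43
e (Mika): max(20, 25, -41) = 25
f (Mika): max(15, 19, 35) = 35
South (Nadia): min(24, 43, 25, 35) = 24
top (Mika): max(8, 24) = 24

24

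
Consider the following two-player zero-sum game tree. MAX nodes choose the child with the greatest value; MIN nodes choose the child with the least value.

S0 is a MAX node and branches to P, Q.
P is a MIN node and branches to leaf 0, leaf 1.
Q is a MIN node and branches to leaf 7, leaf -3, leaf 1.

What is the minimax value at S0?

0

P (MIN): min(0, 1) = 0
Q (MIN): min(7, -3, 1) = -3
S0 (MAX): max(0, -3) = 0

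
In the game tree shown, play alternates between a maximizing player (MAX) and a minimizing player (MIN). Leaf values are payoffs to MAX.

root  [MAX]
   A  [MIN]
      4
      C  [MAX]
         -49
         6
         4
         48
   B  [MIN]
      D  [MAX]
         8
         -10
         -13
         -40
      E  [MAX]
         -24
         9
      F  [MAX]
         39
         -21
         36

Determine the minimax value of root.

C (MAX): max(-49, 6, 4, 48) = 48
A (MIN): min(4, 48) = 4
D (MAX): max(8, -10, -13, -40) = 8
E (MAX): max(-24, 9) = 9
F (MAX): max(39, -21, 36) = 39
B (MIN): min(8, 9, 39) = 8
root (MAX): max(4, 8) = 8

8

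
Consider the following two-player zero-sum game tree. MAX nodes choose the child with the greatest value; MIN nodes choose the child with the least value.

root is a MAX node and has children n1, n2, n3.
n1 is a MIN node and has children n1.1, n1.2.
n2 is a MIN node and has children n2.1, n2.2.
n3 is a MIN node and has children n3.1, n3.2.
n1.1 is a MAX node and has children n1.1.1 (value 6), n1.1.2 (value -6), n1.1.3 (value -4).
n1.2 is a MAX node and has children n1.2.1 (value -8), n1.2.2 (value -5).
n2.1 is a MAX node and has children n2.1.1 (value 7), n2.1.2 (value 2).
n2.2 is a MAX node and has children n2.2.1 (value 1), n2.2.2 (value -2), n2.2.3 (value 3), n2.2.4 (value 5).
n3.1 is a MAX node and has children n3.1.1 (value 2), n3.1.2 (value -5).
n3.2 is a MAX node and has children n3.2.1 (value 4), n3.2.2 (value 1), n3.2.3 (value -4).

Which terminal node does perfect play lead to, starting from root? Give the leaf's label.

n1.1 (MAX): max(6, -6, -4) = 6
n1.2 (MAX): max(-8, -5) = -5
n1 (MIN): min(6, -5) = -5
n2.1 (MAX): max(7, 2) = 7
n2.2 (MAX): max(1, -2, 3, 5) = 5
n2 (MIN): min(7, 5) = 5
n3.1 (MAX): max(2, -5) = 2
n3.2 (MAX): max(4, 1, -4) = 4
n3 (MIN): min(2, 4) = 2
root (MAX): max(-5, 5, 2) = 5
At root, MAX picks n2 (highest: 5).
At n2, MIN picks n2.2 (lowest: 5).
At n2.2, MAX picks n2.2.4 (highest: 5).
Terminal value 5.

n2.2.4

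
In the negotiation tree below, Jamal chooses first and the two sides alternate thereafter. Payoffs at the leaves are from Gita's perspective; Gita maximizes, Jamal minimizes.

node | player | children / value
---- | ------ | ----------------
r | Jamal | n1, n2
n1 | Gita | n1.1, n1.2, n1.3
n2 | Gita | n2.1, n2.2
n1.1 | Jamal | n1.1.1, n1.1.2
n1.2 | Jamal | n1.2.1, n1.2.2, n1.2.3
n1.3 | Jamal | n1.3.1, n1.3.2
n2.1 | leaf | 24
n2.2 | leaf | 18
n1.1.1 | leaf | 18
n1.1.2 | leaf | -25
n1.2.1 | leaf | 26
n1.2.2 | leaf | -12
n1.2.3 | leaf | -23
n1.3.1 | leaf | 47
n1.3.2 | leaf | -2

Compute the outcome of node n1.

-2

n1.1 (Jamal): min(18, -25) = -25
n1.2 (Jamal): min(26, -12, -23) = -23
n1.3 (Jamal): min(47, -2) = -2
n1 (Gita): max(-25, -23, -2) = -2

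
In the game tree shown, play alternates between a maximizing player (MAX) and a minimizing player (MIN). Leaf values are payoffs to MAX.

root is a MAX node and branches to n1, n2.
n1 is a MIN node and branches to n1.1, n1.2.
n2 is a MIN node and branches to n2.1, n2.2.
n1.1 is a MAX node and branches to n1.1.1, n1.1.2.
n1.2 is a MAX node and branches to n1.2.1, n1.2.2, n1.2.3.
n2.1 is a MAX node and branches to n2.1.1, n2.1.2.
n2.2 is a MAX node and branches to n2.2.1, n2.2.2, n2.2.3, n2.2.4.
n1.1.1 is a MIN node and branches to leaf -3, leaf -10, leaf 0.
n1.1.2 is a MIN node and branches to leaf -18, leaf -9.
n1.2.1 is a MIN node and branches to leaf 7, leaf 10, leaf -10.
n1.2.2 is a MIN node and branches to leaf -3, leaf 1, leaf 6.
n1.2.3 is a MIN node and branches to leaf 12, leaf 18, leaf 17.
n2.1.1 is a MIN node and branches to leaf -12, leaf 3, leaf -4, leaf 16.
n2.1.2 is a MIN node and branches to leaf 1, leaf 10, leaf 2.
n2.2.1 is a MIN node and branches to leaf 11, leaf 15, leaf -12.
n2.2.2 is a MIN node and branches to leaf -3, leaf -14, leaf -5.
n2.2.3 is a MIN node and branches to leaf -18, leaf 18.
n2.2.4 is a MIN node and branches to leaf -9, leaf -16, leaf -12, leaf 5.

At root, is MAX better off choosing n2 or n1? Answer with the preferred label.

n2.1.1 (MIN): min(-12, 3, -4, 16) = -12
n2.1.2 (MIN): min(1, 10, 2) = 1
n2.1 (MAX): max(-12, 1) = 1
n2.2.1 (MIN): min(11, 15, -12) = -12
n2.2.2 (MIN): min(-3, -14, -5) = -14
n2.2.3 (MIN): min(-18, 18) = -18
n2.2.4 (MIN): min(-9, -16, -12, 5) = -16
n2.2 (MAX): max(-12, -14, -18, -16) = -12
n2 (MIN): min(1, -12) = -12
n1.1.1 (MIN): min(-3, -10, 0) = -10
n1.1.2 (MIN): min(-18, -9) = -18
n1.1 (MAX): max(-10, -18) = -10
n1.2.1 (MIN): min(7, 10, -10) = -10
n1.2.2 (MIN): min(-3, 1, 6) = -3
n1.2.3 (MIN): min(12, 18, 17) = 12
n1.2 (MAX): max(-10, -3, 12) = 12
n1 (MIN): min(-10, 12) = -10
MAX prefers the higher value; n2=-12, n1=-10. n1 is better since -10 > -12.

n1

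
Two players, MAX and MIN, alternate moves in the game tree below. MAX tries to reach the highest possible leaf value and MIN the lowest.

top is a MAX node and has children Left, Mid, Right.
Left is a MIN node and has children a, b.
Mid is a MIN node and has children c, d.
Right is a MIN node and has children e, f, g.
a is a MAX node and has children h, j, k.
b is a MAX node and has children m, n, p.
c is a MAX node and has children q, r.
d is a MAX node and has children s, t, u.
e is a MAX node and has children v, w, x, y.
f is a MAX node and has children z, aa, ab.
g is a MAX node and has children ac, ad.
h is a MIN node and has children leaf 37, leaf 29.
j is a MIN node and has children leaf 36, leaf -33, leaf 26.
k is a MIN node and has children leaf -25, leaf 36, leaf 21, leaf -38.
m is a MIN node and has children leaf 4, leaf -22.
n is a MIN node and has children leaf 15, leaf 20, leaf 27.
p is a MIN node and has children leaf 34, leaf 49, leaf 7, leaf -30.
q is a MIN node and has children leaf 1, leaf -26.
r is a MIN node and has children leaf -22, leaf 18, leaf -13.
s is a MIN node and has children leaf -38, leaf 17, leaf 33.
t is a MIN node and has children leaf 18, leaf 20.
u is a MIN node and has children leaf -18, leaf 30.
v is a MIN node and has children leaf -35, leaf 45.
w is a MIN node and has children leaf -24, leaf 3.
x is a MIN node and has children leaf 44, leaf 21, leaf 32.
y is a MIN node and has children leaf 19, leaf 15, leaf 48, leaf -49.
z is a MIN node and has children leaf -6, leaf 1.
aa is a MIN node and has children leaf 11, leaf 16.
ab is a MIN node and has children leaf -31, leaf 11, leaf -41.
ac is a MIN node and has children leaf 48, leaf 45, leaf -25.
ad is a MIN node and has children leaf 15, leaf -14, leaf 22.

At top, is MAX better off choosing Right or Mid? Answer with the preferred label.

v (MIN): min(-35, 45) = -35
w (MIN): min(-24, 3) = -24
x (MIN): min(44, 21, 32) = 21
y (MIN): min(19, 15, 48, -49) = -49
e (MAX): max(-35, -24, 21, -49) = 21
z (MIN): min(-6, 1) = -6
aa (MIN): min(11, 16) = 11
ab (MIN): min(-31, 11, -41) = -41
f (MAX): max(-6, 11, -41) = 11
ac (MIN): min(48, 45, -25) = -25
ad (MIN): min(15, -14, 22) = -14
g (MAX): max(-25, -14) = -14
Right (MIN): min(21, 11, -14) = -14
q (MIN): min(1, -26) = -26
r (MIN): min(-22, 18, -13) = -22
c (MAX): max(-26, -22) = -22
s (MIN): min(-38, 17, 33) = -38
t (MIN): min(18, 20) = 18
u (MIN): min(-18, 30) = -18
d (MAX): max(-38, 18, -18) = 18
Mid (MIN): min(-22, 18) = -22
MAX prefers the higher value; Right=-14, Mid=-22. Right is better since -14 > -22.

Right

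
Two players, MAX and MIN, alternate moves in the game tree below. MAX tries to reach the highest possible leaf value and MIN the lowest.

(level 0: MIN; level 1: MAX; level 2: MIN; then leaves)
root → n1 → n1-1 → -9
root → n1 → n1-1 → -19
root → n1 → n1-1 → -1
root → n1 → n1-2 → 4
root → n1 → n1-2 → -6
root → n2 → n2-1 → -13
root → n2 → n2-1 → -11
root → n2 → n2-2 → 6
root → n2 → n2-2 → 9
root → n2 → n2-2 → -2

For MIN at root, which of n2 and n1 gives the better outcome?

n2-1 (MIN): min(-13, -11) = -13
n2-2 (MIN): min(6, 9, -2) = -2
n2 (MAX): max(-13, -2) = -2
n1-1 (MIN): min(-9, -19, -1) = -19
n1-2 (MIN): min(4, -6) = -6
n1 (MAX): max(-19, -6) = -6
MIN prefers the lower value; n2=-2, n1=-6. n1 is better since -6 < -2.

n1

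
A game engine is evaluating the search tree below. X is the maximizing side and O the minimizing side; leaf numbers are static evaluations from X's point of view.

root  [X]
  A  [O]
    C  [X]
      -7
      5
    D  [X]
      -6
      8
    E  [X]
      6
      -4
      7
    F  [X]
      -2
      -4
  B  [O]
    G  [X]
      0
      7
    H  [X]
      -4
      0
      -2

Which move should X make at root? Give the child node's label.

B

C (X): max(-7, 5) = 5
D (X): max(-6, 8) = 8
E (X): max(6, -4, 7) = 7
F (X): max(-2, -4) = -2
A (O): min(5, 8, 7, -2) = -2
G (X): max(0, 7) = 7
H (X): max(-4, 0, -2) = 0
B (O): min(7, 0) = 0
root (X): max(-2, 0) = 0
X at root wants the highest of {A=-2, B=0}, so chooses B.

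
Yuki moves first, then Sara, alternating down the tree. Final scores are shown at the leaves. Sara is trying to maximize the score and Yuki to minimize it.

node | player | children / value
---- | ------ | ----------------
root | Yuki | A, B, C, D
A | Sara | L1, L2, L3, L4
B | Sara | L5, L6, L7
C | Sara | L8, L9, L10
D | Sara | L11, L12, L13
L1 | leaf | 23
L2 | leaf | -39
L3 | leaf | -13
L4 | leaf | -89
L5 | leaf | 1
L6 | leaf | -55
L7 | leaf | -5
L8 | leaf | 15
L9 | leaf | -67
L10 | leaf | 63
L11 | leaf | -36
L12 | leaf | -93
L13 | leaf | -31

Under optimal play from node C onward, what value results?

C (Sara): max(15, -67, 63) = 63

63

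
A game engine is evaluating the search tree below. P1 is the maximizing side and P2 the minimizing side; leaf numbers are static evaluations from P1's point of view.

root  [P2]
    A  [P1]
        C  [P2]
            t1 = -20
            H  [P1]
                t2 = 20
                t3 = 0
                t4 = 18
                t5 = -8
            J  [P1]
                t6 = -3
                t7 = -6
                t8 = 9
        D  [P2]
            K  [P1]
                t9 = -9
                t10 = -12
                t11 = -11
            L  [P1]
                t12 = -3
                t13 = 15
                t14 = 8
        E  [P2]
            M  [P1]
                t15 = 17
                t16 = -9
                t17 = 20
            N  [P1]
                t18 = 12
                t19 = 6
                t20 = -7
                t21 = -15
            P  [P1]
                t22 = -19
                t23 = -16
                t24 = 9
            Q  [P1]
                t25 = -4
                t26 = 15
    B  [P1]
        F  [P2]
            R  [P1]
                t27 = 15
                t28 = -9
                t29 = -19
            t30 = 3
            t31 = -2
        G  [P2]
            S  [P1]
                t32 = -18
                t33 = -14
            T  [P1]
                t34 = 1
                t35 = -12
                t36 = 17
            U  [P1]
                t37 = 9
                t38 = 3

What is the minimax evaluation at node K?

K (P1): max(-9, -12, -11) = -9

-9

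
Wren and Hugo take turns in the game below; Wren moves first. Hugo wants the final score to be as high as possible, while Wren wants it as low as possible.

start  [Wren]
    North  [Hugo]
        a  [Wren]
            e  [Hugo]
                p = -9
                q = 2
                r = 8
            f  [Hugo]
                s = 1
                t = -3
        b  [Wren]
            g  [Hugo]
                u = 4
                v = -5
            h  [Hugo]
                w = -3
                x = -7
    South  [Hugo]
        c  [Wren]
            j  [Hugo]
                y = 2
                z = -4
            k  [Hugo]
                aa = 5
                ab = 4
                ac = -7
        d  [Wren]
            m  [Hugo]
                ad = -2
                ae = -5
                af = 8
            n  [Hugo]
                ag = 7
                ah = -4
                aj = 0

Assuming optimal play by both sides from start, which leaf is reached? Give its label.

s

e (Hugo): max(-9, 2, 8) = 8
f (Hugo): max(1, -3) = 1
a (Wren): min(8, 1) = 1
g (Hugo): max(4, -5) = 4
h (Hugo): max(-3, -7) = -3
b (Wren): min(4, -3) = -3
North (Hugo): max(1, -3) = 1
j (Hugo): max(2, -4) = 2
k (Hugo): max(5, 4, -7) = 5
c (Wren): min(2, 5) = 2
m (Hugo): max(-2, -5, 8) = 8
n (Hugo): max(7, -4, 0) = 7
d (Wren): min(8, 7) = 7
South (Hugo): max(2, 7) = 7
start (Wren): min(1, 7) = 1
At start, Wren picks North (lowest: 1).
At North, Hugo picks a (highest: 1).
At a, Wren picks f (lowest: 1).
At f, Hugo picks s (highest: 1).
Terminal value 1.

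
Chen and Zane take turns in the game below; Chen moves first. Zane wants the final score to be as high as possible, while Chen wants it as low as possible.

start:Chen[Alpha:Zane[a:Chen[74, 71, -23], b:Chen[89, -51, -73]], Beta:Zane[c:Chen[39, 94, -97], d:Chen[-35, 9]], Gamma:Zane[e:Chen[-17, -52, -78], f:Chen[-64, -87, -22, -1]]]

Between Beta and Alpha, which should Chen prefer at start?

c (Chen): min(39, 94, -97) = -97
d (Chen): min(-35, 9) = -35
Beta (Zane): max(-97, -35) = -35
a (Chen): min(74, 71, -23) = -23
b (Chen): min(89, -51, -73) = -73
Alpha (Zane): max(-23, -73) = -23
Chen prefers the lower value; Beta=-35, Alpha=-23. Beta is better since -35 < -23.

Beta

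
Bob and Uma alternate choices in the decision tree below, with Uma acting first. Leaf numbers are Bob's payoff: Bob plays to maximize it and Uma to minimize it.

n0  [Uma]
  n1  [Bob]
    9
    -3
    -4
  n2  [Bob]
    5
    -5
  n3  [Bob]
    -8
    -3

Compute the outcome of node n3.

-3

n3 (Bob): max(-8, -3) = -3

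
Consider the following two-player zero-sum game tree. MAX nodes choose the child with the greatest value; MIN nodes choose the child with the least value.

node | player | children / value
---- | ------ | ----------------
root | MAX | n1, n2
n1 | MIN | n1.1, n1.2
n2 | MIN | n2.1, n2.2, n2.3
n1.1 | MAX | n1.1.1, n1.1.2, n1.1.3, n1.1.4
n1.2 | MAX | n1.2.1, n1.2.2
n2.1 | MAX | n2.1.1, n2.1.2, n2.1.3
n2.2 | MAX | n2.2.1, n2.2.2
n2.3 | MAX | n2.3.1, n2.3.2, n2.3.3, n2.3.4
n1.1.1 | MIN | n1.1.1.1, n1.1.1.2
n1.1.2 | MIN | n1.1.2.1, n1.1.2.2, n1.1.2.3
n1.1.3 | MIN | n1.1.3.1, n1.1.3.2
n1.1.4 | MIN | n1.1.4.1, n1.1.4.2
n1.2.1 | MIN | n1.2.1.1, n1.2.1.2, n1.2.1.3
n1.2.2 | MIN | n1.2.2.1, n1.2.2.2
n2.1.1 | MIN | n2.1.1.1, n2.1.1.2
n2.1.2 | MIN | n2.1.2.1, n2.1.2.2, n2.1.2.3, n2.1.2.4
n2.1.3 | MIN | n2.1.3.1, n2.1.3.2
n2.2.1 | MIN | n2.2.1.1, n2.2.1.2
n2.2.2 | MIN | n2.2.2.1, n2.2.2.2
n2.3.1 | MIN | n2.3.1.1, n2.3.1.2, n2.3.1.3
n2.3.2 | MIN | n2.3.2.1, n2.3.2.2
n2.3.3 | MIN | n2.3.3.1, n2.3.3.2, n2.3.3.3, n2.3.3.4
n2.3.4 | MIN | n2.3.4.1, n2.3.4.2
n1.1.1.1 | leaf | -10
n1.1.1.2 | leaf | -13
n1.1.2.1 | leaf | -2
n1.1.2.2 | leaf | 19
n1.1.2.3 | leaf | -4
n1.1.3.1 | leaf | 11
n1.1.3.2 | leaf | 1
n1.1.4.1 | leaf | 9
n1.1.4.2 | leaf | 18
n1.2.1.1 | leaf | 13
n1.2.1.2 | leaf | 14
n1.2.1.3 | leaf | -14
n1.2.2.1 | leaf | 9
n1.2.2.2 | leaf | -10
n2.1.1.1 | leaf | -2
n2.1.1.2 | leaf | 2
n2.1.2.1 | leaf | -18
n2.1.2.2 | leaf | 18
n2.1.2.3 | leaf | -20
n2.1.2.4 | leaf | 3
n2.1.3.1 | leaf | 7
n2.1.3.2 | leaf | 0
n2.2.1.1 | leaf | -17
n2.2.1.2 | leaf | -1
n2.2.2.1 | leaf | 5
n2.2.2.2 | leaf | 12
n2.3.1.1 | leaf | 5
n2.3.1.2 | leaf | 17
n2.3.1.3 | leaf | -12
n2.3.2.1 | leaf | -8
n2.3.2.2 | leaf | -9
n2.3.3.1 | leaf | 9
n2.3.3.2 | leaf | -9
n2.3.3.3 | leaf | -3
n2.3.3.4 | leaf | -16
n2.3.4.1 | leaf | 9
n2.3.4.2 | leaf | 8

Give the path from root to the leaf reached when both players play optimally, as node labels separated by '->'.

root -> n2 -> n2.1 -> n2.1.3 -> n2.1.3.2

n1.1.1 (MIN): min(-10, -13) = -13
n1.1.2 (MIN): min(-2, 19, -4) = -4
n1.1.3 (MIN): min(11, 1) = 1
n1.1.4 (MIN): min(9, 18) = 9
n1.1 (MAX): max(-13, -4, 1, 9) = 9
n1.2.1 (MIN): min(13, 14, -14) = -14
n1.2.2 (MIN): min(9, -10) = -10
n1.2 (MAX): max(-14, -10) = -10
n1 (MIN): min(9, -10) = -10
n2.1.1 (MIN): min(-2, 2) = -2
n2.1.2 (MIN): min(-18, 18, -20, 3) = -20
n2.1.3 (MIN): min(7, 0) = 0
n2.1 (MAX): max(-2, -20, 0) = 0
n2.2.1 (MIN): min(-17, -1) = -17
n2.2.2 (MIN): min(5, 12) = 5
n2.2 (MAX): max(-17, 5) = 5
n2.3.1 (MIN): min(5, 17, -12) = -12
n2.3.2 (MIN): min(-8, -9) = -9
n2.3.3 (MIN): min(9, -9, -3, -16) = -16
n2.3.4 (MIN): min(9, 8) = 8
n2.3 (MAX): max(-12, -9, -16, 8) = 8
n2 (MIN): min(0, 5, 8) = 0
root (MAX): max(-10, 0) = 0
At root, MAX picks n2 (highest: 0).
At n2, MIN picks n2.1 (lowest: 0).
At n2.1, MAX picks n2.1.3 (highest: 0).
At n2.1.3, MIN picks n2.1.3.2 (lowest: 0).
Terminal value 0.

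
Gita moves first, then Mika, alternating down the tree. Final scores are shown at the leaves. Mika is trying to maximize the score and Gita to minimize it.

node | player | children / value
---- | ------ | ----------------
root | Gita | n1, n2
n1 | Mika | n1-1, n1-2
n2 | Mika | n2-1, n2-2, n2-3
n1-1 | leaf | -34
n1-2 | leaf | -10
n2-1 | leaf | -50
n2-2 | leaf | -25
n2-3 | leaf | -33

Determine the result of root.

n1 (Mika): max(-34, -10) = -10
n2 (Mika): max(-50, -25, -33) = -25
root (Gita): min(-10, -25) = -25

-25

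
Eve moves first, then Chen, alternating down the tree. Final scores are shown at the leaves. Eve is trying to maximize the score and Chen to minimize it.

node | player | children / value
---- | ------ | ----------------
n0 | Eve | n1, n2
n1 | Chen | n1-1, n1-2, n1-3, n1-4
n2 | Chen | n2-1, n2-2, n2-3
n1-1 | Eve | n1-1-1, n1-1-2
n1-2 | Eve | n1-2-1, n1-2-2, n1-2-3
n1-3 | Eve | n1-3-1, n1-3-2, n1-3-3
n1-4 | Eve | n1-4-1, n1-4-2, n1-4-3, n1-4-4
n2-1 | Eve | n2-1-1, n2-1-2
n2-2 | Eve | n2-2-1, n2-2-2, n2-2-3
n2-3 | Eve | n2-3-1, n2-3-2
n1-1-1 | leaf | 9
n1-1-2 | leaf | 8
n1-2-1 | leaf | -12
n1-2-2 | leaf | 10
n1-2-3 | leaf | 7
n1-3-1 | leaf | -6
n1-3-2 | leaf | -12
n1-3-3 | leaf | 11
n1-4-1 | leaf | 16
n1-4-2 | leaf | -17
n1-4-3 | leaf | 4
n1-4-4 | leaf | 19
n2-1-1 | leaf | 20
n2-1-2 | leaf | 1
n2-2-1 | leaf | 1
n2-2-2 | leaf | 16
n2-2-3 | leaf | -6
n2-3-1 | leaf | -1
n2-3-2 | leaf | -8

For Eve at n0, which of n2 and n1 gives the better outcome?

n1

n2-1 (Eve): max(20, 1) = 20
n2-2 (Eve): max(1, 16, -6) = 16
n2-3 (Eve): max(-1, -8) = -1
n2 (Chen): min(20, 16, -1) = -1
n1-1 (Eve): max(9, 8) = 9
n1-2 (Eve): max(-12, 10, 7) = 10
n1-3 (Eve): max(-6, -12, 11) = 11
n1-4 (Eve): max(16, -17, 4, 19) = 19
n1 (Chen): min(9, 10, 11, 19) = 9
Eve prefers the higher value; n2=-1, n1=9. n1 is better since 9 > -1.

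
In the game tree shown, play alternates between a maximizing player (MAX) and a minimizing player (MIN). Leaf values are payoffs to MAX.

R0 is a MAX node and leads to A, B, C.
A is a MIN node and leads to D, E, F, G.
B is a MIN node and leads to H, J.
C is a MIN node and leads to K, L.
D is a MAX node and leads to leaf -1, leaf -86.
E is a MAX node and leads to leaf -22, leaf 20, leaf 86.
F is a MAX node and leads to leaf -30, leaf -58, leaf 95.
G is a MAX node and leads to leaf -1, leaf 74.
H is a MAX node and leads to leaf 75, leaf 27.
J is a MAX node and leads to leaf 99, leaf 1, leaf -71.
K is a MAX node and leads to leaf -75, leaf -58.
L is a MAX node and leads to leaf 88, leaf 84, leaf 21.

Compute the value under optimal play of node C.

K (MAX): max(-75, -58) = -58
L (MAX): max(88, 84, 21) = 88
C (MIN): min(-58, 88) = -58

-58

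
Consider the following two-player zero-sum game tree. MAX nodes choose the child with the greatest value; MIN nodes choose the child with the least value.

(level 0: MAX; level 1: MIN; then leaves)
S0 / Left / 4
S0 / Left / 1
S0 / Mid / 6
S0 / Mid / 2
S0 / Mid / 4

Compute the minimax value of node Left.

Left (MIN): min(4, 1) = 1

1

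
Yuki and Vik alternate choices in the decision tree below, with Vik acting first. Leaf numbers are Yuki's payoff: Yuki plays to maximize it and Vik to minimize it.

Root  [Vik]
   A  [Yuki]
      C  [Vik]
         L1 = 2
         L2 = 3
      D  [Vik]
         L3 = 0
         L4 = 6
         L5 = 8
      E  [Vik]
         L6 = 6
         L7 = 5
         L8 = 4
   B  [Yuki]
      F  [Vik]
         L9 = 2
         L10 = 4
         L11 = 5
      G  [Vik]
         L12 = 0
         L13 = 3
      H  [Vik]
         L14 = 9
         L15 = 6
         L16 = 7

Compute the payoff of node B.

6

F (Vik): min(2, 4, 5) = 2
G (Vik): min(0, 3) = 0
H (Vik): min(9, 6, 7) = 6
B (Yuki): max(2, 0, 6) = 6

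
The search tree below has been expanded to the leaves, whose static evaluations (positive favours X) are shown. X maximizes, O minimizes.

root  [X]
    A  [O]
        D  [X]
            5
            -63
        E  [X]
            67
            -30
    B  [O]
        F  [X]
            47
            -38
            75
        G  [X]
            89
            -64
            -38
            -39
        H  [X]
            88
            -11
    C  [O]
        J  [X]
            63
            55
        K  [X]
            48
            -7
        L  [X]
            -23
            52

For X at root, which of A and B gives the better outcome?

B

D (X): max(5, -63) = 5
E (X): max(67, -30) = 67
A (O): min(5, 67) = 5
F (X): max(47, -38, 75) = 75
G (X): max(89, -64, -38, -39) = 89
H (X): max(88, -11) = 88
B (O): min(75, 89, 88) = 75
X prefers the higher value; A=5, B=75. B is better since 75 > 5.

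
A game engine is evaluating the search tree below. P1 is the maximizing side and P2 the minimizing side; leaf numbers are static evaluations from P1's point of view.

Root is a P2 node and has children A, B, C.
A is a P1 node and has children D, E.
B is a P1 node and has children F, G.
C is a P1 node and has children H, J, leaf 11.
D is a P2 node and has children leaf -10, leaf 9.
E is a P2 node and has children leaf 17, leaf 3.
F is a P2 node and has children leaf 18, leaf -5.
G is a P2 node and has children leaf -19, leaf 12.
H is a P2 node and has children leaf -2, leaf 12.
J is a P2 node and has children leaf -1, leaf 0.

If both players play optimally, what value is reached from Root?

D (P2): min(-10, 9) = -10
E (P2): min(17, 3) = 3
A (P1): max(-10, 3) = 3
F (P2): min(18, -5) = -5
G (P2): min(-19, 12) = -19
B (P1): max(-5, -19) = -5
H (P2): min(-2, 12) = -2
J (P2): min(-1, 0) = -1
C (P1): max(-2, -1, 11) = 11
Root (P2): min(3, -5, 11) = -5

-5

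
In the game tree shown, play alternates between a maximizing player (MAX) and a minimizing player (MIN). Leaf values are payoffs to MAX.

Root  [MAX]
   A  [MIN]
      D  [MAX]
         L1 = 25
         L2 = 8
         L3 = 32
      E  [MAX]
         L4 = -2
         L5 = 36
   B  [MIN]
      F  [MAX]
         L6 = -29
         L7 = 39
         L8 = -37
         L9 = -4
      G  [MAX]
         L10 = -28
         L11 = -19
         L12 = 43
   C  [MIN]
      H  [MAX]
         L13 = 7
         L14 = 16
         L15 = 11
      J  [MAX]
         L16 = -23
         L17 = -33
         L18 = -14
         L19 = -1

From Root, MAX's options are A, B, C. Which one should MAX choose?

D (MAX): max(25, 8, 32) = 32
E (MAX): max(-2, 36) = 36
A (MIN): min(32, 36) = 32
F (MAX): max(-29, 39, -37, -4) = 39
G (MAX): max(-28, -19, 43) = 43
B (MIN): min(39, 43) = 39
H (MAX): max(7, 16, 11) = 16
J (MAX): max(-23, -33, -14, -1) = -1
C (MIN): min(16, -1) = -1
Root (MAX): max(32, 39, -1) = 39
MAX at Root wants the highest of {A=32, B=39, C=-1}, so chooses B.

B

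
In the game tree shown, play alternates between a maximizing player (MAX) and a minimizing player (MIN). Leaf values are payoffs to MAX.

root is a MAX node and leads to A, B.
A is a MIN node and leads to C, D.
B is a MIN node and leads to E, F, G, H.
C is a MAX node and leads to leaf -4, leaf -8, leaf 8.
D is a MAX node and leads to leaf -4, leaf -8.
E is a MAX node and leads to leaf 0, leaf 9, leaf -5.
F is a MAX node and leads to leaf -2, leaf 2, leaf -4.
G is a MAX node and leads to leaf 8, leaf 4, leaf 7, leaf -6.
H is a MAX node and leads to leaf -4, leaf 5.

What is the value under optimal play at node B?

2

E (MAX): max(0, 9, -5) = 9
F (MAX): max(-2, 2, -4) = 2
G (MAX): max(8, 4, 7, -6) = 8
H (MAX): max(-4, 5) = 5
B (MIN): min(9, 2, 8, 5) = 2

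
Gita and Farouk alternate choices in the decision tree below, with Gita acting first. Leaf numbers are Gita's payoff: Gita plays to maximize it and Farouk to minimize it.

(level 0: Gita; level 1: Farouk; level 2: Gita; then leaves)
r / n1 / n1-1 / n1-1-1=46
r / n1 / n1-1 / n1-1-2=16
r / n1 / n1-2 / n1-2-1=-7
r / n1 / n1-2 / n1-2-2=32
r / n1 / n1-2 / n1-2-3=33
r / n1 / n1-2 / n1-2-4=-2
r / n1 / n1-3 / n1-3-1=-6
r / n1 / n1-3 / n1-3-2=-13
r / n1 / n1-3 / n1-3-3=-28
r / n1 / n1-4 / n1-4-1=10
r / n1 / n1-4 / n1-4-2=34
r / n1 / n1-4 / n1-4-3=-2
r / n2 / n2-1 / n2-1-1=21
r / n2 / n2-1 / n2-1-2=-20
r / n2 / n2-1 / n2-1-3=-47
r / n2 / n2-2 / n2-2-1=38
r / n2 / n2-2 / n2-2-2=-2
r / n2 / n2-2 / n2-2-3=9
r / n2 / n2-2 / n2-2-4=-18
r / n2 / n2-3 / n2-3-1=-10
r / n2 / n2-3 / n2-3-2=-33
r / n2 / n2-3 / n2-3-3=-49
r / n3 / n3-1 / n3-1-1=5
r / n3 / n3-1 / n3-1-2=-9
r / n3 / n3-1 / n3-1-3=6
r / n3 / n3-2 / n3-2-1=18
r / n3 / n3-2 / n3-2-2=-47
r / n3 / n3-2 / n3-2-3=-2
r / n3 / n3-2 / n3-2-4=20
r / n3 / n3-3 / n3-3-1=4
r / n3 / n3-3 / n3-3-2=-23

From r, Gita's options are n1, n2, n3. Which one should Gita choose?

n3

n1-1 (Gita): max(46, 16) = 46
n1-2 (Gita): max(-7, 32, 33, -2) = 33
n1-3 (Gita): max(-6, -13, -28) = -6
n1-4 (Gita): max(10, 34, -2) = 34
n1 (Farouk): min(46, 33, -6, 34) = -6
n2-1 (Gita): max(21, -20, -47) = 21
n2-2 (Gita): max(38, -2, 9, -18) = 38
n2-3 (Gita): max(-10, -33, -49) = -10
n2 (Farouk): min(21, 38, -10) = -10
n3-1 (Gita): max(5, -9, 6) = 6
n3-2 (Gita): max(18, -47, -2, 20) = 20
n3-3 (Gita): max(4, -23) = 4
n3 (Farouk): min(6, 20, 4) = 4
r (Gita): max(-6, -10, 4) = 4
Gita at r wants the highest of {n1=-6, n2=-10, n3=4}, so chooses n3.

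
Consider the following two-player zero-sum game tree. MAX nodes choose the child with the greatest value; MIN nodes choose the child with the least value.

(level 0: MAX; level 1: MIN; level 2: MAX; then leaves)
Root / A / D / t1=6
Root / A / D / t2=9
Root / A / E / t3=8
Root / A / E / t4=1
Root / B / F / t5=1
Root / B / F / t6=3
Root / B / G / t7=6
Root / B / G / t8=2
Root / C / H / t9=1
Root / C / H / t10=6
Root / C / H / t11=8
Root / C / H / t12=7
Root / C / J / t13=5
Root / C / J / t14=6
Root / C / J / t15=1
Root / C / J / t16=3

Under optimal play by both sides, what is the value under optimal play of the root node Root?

8

D (MAX): max(6, 9) = 9
E (MAX): max(8, 1) = 8
A (MIN): min(9, 8) = 8
F (MAX): max(1, 3) = 3
G (MAX): max(6, 2) = 6
B (MIN): min(3, 6) = 3
H (MAX): max(1, 6, 8, 7) = 8
J (MAX): max(5, 6, 1, 3) = 6
C (MIN): min(8, 6) = 6
Root (MAX): max(8, 3, 6) = 8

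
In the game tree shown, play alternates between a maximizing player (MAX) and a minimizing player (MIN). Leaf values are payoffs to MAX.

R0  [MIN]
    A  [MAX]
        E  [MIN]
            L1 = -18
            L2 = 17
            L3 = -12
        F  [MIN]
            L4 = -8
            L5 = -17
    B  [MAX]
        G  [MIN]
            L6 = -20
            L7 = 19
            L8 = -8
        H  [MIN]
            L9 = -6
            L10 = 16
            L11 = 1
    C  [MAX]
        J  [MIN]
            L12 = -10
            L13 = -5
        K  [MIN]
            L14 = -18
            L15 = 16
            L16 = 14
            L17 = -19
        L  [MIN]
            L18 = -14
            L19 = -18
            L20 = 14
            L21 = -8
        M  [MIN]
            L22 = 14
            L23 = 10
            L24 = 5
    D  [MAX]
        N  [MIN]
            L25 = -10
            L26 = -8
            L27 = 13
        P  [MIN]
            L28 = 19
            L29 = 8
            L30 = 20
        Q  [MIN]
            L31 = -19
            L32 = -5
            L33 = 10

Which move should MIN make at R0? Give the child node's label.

A

E (MIN): min(-18, 17, -12) = -18
F (MIN): min(-8, -17) = -17
A (MAX): max(-18, -17) = -17
G (MIN): min(-20, 19, -8) = -20
H (MIN): min(-6, 16, 1) = -6
B (MAX): max(-20, -6) = -6
J (MIN): min(-10, -5) = -10
K (MIN): min(-18, 16, 14, -19) = -19
L (MIN): min(-14, -18, 14, -8) = -18
M (MIN): min(14, 10, 5) = 5
C (MAX): max(-10, -19, -18, 5) = 5
N (MIN): min(-10, -8, 13) = -10
P (MIN): min(19, 8, 20) = 8
Q (MIN): min(-19, -5, 10) = -19
D (MAX): max(-10, 8, -19) = 8
R0 (MIN): min(-17, -6, 5, 8) = -17
MIN at R0 wants the lowest of {A=-17, B=-6, C=5, D=8}, so chooses A.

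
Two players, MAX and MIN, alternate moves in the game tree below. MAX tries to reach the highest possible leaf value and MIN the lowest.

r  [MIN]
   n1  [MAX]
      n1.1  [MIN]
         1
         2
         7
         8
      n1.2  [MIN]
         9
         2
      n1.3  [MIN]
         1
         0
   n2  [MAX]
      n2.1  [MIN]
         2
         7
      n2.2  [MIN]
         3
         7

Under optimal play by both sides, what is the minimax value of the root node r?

2

n1.1 (MIN): min(1, 2, 7, 8) = 1
n1.2 (MIN): min(9, 2) = 2
n1.3 (MIN): min(1, 0) = 0
n1 (MAX): max(1, 2, 0) = 2
n2.1 (MIN): min(2, 7) = 2
n2.2 (MIN): min(3, 7) = 3
n2 (MAX): max(2, 3) = 3
r (MIN): min(2, 3) = 2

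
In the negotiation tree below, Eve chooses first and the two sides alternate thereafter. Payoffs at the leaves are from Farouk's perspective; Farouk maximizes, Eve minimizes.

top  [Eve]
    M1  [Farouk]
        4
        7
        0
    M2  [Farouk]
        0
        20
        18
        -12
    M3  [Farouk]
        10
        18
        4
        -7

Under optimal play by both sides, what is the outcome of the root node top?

7

M1 (Farouk): max(4, 7, 0) = 7
M2 (Farouk): max(0, 20, 18, -12) = 20
M3 (Farouk): max(10, 18, 4, -7) = 18
top (Eve): min(7, 20, 18) = 7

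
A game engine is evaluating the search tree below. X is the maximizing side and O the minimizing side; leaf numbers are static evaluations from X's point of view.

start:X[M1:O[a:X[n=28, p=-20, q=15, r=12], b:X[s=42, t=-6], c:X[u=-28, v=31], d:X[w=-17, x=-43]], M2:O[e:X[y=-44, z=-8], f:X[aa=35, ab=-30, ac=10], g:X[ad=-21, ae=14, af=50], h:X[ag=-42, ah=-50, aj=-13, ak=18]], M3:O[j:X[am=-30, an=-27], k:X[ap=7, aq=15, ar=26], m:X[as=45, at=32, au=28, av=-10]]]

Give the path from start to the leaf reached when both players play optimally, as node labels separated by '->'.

start -> M2 -> e -> z

a (X): max(28, -20, 15, 12) = 28
b (X): max(42, -6) = 42
c (X): max(-28, 31) = 31
d (X): max(-17, -43) = -17
M1 (O): min(28, 42, 31, -17) = -17
e (X): max(-44, -8) = -8
f (X): max(35, -30, 10) = 35
g (X): max(-21, 14, 50) = 50
h (X): max(-42, -50, -13, 18) = 18
M2 (O): min(-8, 35, 50, 18) = -8
j (X): max(-30, -27) = -27
k (X): max(7, 15, 26) = 26
m (X): max(45, 32, 28, -10) = 45
M3 (O): min(-27, 26, 45) = -27
start (X): max(-17, -8, -27) = -8
At start, X picks M2 (highest: -8).
At M2, O picks e (lowest: -8).
At e, X picks z (highest: -8).
Terminal value -8.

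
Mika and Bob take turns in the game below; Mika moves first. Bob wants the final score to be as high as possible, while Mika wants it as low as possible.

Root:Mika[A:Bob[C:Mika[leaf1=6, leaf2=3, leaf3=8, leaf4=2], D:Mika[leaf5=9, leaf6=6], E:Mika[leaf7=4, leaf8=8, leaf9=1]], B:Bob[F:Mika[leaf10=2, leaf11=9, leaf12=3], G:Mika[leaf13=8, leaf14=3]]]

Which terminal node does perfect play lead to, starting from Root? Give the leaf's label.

C (Mika): min(6, 3, 8, 2) = 2
D (Mika): min(9, 6) = 6
E (Mika): min(4, 8, 1) = 1
A (Bob): max(2, 6, 1) = 6
F (Mika): min(2, 9, 3) = 2
G (Mika): min(8, 3) = 3
B (Bob): max(2, 3) = 3
Root (Mika): min(6, 3) = 3
At Root, Mika picks B (lowest: 3).
At B, Bob picks G (highest: 3).
At G, Mika picks leaf14 (lowest: 3).
Terminal value 3.

leaf14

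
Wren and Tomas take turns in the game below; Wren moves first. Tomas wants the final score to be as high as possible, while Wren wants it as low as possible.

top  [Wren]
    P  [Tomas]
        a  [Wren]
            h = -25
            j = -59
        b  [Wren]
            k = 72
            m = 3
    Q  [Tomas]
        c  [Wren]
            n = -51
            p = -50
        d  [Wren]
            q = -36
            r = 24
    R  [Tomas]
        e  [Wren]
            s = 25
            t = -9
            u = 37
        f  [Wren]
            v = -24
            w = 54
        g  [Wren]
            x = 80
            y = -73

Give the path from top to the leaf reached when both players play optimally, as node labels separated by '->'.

a (Wren): min(-25, -59) = -59
b (Wren): min(72, 3) = 3
P (Tomas): max(-59, 3) = 3
c (Wren): min(-51, -50) = -51
d (Wren): min(-36, 24) = -36
Q (Tomas): max(-51, -36) = -36
e (Wren): min(25, -9, 37) = -9
f (Wren): min(-24, 54) = -24
g (Wren): min(80, -73) = -73
R (Tomas): max(-9, -24, -73) = -9
top (Wren): min(3, -36, -9) = -36
At top, Wren picks Q (lowest: -36).
At Q, Tomas picks d (highest: -36).
At d, Wren picks q (lowest: -36).
Terminal value -36.

top -> Q -> d -> q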